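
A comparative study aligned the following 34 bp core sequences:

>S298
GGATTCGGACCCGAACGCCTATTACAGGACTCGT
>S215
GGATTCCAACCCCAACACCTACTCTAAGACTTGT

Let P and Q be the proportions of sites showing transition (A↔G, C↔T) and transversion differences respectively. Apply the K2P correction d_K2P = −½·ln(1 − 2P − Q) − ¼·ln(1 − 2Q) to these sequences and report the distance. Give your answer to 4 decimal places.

Mismatches occur at site 7 (G/C, transversion), site 8 (G/A, transition), site 13 (G/C, transversion), site 17 (G/A, transition), site 22 (T/C, transition), site 24 (A/C, transversion), site 25 (C/T, transition), site 27 (G/A, transition), site 32 (C/T, transition).
Of the 9 differences, 6 transitions and 3 transversions over 34 sites: P = 6/34 = 0.176471, Q = 3/34 = 0.088235.
d = −0.5·ln(0.558823) − 0.25·ln(0.823530) = −0.5·(-0.581922) − 0.25·(-0.194155) = 0.3395.

0.3395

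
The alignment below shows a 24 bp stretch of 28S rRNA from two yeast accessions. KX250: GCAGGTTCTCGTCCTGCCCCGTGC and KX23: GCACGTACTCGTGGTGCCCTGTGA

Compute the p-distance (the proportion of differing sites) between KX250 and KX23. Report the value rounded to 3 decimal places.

The sequences differ at positions 4 (G/C), 7 (T/A), 13 (C/G), 14 (C/G), 20 (C/T), 24 (C/A).
There are 6 differences over 24 sites, so p = 6/24 = 0.250.

0.250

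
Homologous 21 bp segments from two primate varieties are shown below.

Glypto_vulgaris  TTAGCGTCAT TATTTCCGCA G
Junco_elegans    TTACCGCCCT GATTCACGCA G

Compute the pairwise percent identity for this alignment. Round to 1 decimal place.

71.4%

Mismatches occur at site 4 (G→C), site 7 (T→C), site 9 (A→C), site 11 (T→G), site 15 (T→C), site 16 (C→A).
15 of the 21 sites match, so the percent identity is 15/21 × 100 = 71.4%.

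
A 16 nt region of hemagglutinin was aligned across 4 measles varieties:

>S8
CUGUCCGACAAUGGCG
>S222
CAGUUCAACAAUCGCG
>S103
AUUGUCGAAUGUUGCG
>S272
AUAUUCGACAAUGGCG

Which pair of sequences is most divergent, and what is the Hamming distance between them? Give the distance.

9

Pairwise Hamming distances:
  S8 vs S222: 4
  S8 vs S103: 8
  S8 vs S272: 3
  S222 vs S103: 9
  S222 vs S272: 5
  S103 vs S272: 6
The largest is 9, between S222 and S103.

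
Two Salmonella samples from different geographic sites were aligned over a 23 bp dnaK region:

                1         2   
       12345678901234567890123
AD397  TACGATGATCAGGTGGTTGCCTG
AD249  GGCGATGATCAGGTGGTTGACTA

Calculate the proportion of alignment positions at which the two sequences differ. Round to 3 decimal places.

The sequences differ at positions 1 (T/G), 2 (A/G), 20 (C/A), 23 (G/A).
There are 4 differences over 23 sites, so p = 4/23 = 0.174.

0.174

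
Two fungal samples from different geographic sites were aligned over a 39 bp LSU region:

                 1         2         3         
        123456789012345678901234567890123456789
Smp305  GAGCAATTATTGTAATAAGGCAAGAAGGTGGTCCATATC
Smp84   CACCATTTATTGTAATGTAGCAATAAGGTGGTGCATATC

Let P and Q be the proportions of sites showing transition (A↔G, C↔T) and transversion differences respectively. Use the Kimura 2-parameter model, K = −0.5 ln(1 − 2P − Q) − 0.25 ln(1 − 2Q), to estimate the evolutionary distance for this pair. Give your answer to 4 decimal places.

The sequences differ at positions 1 (G/C, transversion), 3 (G/C, transversion), 6 (A/T, transversion), 17 (A/G, transition), 18 (A/T, transversion), 19 (G/A, transition), 24 (G/T, transversion), 33 (C/G, transversion).
Of the 8 differences, 2 transitions and 6 transversions over 39 sites: P = 2/39 = 0.051282, Q = 6/39 = 0.153846.
d = −0.5·ln(0.743590) − 0.25·ln(0.692308) = −0.5·(-0.296265) − 0.25·(-0.367724) = 0.2401.

0.2401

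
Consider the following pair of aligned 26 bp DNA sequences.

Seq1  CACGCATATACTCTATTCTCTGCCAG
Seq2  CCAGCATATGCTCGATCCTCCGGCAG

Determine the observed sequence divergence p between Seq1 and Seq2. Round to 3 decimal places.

Mismatches occur at site 2 (A↔C), site 3 (C↔A), site 10 (A↔G), site 14 (T↔G), site 17 (T↔C), site 21 (T↔C), site 23 (C↔G).
There are 7 differences over 26 sites, so p = 7/26 = 0.269.

0.269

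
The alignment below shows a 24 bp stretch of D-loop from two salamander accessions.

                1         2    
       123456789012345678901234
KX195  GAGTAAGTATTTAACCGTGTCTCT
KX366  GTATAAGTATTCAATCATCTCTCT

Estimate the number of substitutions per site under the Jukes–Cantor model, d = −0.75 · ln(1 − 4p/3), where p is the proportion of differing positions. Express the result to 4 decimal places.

The sequences differ at positions 2 (A/T), 3 (G/A), 12 (T/C), 15 (C/T), 17 (G/A), 19 (G/C).
p = 6/24 = 0.250000.
d = −0.75 · ln(1 − (4/3)·0.250000) = −0.75 · ln(0.666667) = −0.75 · (-0.405465) = 0.3041.

0.3041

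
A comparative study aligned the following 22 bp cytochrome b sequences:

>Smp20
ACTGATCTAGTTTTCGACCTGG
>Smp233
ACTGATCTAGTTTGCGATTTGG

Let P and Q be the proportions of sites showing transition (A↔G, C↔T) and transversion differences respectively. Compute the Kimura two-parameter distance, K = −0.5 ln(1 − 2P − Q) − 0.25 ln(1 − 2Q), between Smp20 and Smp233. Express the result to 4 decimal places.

0.1527

Differing sites — 14:T/G (Tv); 18:C/T (Ti); 19:C/T (Ti).
Of the 3 differences, 2 transitions and 1 transversion over 22 sites: P = 2/22 = 0.090909, Q = 1/22 = 0.045455.
d = −0.5·ln(0.772727) − 0.25·ln(0.909090) = −0.5·(-0.257829) − 0.25·(-0.095311) = 0.1527.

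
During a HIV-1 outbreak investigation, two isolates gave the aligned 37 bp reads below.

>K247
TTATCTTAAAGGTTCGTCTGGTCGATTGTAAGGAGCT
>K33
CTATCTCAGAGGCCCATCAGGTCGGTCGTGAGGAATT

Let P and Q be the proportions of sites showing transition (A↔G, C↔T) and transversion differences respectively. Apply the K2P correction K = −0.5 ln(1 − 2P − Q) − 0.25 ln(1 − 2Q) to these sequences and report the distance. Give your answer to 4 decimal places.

0.4998

The sequences differ at positions 1 (T/C, transition), 7 (T/C, transition), 9 (A/G, transition), 13 (T/C, transition), 14 (T/C, transition), 16 (G/A, transition), 19 (T/A, transversion), 25 (A/G, transition), 27 (T/C, transition), 30 (A/G, transition), 35 (G/A, transition), 36 (C/T, transition).
Of the 12 differences, 11 transitions and 1 transversion over 37 sites: P = 11/37 = 0.297297, Q = 1/37 = 0.027027.
d = −0.5·ln(0.378379) − 0.25·ln(0.945946) = −0.5·(-0.971859) − 0.25·(-0.055570) = 0.4998.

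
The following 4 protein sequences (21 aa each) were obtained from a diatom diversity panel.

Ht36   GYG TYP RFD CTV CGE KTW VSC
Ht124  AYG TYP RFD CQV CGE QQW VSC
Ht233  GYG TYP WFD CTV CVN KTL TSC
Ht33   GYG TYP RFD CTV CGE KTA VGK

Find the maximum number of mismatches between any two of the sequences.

9

Pairwise Hamming distances:
  Ht36 vs Ht124: 4
  Ht36 vs Ht233: 5
  Ht36 vs Ht33: 3
  Ht124 vs Ht233: 9
  Ht124 vs Ht33: 7
  Ht233 vs Ht33: 7
The largest is 9, between Ht124 and Ht233.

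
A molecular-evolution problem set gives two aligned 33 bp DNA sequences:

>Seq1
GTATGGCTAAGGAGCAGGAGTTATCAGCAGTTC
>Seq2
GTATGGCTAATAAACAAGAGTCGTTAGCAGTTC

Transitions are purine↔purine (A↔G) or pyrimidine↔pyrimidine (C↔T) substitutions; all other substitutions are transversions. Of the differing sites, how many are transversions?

Mismatches occur at site 11 (G/T, transversion), site 12 (G/A, transition), site 14 (G/A, transition), site 17 (G/A, transition), site 22 (T/C, transition), site 23 (A/G, transition), site 25 (C/T, transition).
Of the 7 differences, 6 transitions and 1 transversion, so the answer is 1.

1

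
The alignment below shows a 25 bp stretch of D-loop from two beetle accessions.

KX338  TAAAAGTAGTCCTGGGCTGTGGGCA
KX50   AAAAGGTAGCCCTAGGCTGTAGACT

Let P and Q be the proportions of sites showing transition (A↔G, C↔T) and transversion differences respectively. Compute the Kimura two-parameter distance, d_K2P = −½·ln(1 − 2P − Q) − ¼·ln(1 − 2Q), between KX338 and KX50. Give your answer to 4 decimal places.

Differing sites — 1:T/A (Tv); 5:A/G (Ti); 10:T/C (Ti); 14:G/A (Ti); 21:G/A (Ti); 23:G/A (Ti); 25:A/T (Tv).
Of the 7 differences, 5 transitions and 2 transversions over 25 sites: P = 5/25 = 0.200000, Q = 2/25 = 0.080000.
d = −0.5·ln(0.520000) − 0.25·ln(0.840000) = −0.5·(-0.653926) − 0.25·(-0.174353) = 0.3706.

0.3706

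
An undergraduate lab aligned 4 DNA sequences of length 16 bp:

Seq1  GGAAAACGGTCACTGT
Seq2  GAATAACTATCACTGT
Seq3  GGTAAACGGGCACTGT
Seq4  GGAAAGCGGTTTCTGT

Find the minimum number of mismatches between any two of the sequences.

2

Pairwise Hamming distances:
  Seq1 vs Seq2: 4
  Seq1 vs Seq3: 2
  Seq1 vs Seq4: 3
  Seq2 vs Seq3: 6
  Seq2 vs Seq4: 7
  Seq3 vs Seq4: 5
The smallest is 2, between Seq1 and Seq3.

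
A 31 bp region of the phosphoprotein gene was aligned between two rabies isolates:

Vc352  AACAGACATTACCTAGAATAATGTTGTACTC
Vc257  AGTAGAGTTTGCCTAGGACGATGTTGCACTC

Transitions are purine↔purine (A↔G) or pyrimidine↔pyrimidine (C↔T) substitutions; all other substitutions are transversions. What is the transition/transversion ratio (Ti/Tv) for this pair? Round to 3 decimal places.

The sequences differ at positions 2 (A/G, transition), 3 (C/T, transition), 7 (C/G, transversion), 8 (A/T, transversion), 11 (A/G, transition), 17 (A/G, transition), 19 (T/C, transition), 20 (A/G, transition), 27 (T/C, transition).
Of the 9 differences, 7 transitions and 2 transversions, so Ti/Tv = 7/2 = 3.500.

3.500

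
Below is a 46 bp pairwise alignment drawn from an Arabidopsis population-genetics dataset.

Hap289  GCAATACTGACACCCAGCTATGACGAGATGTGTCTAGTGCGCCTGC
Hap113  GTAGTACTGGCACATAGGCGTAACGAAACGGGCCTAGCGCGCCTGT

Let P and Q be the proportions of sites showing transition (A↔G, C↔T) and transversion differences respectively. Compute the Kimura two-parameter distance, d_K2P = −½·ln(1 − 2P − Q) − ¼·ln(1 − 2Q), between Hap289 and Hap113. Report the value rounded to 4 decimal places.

0.4770

Mismatches occur at site 2 (C→T, transition), site 4 (A→G, transition), site 10 (A→G, transition), site 14 (C→A, transversion), site 15 (C→T, transition), site 18 (C→G, transversion), site 19 (T→C, transition), site 20 (A→G, transition), site 22 (G→A, transition), site 27 (G→A, transition), site 29 (T→C, transition), site 31 (T→G, transversion), site 33 (T→C, transition), site 38 (T→C, transition), site 46 (C→T, transition).
Of the 15 differences, 12 transitions and 3 transversions over 46 sites: P = 12/46 = 0.260870, Q = 3/46 = 0.065217.
d = −0.5·ln(0.413043) − 0.25·ln(0.869566) = −0.5·(-0.884204) − 0.25·(-0.139761) = 0.4770.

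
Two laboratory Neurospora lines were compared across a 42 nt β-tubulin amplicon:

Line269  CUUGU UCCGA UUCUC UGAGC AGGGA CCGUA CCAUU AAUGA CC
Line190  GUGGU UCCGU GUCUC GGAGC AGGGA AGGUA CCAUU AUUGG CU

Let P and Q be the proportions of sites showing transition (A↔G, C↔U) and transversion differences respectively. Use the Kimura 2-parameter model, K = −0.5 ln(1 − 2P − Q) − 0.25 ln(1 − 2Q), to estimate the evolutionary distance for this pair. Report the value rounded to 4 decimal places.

The sequences differ at positions 1 (C/G, transversion), 3 (U/G, transversion), 10 (A/U, transversion), 11 (U/G, transversion), 16 (U/G, transversion), 26 (C/A, transversion), 27 (C/G, transversion), 37 (A/U, transversion), 40 (A/G, transition), 42 (C/U, transition).
Of the 10 differences, 2 transitions and 8 transversions over 42 sites: P = 2/42 = 0.047619, Q = 8/42 = 0.190476.
d = −0.5·ln(0.714286) − 0.25·ln(0.619048) = −0.5·(-0.336472) − 0.25·(-0.479572) = 0.2881.

0.2881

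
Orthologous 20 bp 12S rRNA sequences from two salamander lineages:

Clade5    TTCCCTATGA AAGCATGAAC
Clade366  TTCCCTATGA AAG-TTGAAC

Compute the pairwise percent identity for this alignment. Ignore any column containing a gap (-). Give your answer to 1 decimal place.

Excluding the 1 gap column leaves 19 comparable sites.
Differing sites — 15:A/T.
18 of the 19 comparable sites match, so the percent identity is 18/19 × 100 = 94.7%.

94.7%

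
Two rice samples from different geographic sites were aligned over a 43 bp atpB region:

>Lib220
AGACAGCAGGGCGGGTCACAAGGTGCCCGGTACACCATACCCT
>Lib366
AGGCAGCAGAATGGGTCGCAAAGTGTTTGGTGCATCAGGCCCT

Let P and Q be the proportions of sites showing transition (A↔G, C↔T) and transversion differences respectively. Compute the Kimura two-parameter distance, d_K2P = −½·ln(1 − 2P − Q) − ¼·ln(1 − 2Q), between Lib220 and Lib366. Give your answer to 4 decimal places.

0.4473

The sequences differ at positions 3 (A/G, transition), 10 (G/A, transition), 11 (G/A, transition), 12 (C/T, transition), 18 (A/G, transition), 22 (G/A, transition), 26 (C/T, transition), 27 (C/T, transition), 28 (C/T, transition), 32 (A/G, transition), 35 (C/T, transition), 38 (T/G, transversion), 39 (A/G, transition).
Of the 13 differences, 12 transitions and 1 transversion over 43 sites: P = 12/43 = 0.279070, Q = 1/43 = 0.023256.
d = −0.5·ln(0.418604) − 0.25·ln(0.953488) = −0.5·(-0.870830) − 0.25·(-0.047628) = 0.4473.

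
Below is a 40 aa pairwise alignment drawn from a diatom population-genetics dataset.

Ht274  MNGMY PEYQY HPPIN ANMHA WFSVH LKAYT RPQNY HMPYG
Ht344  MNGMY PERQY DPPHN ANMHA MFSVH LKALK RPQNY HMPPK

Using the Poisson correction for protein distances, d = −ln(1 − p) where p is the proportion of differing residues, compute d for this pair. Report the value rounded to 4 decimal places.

The sequences differ at positions 8 (Y/R), 11 (H/D), 14 (I/H), 21 (W/M), 29 (Y/L), 30 (T/K), 39 (Y/P), 40 (G/K).
p = 8/40 = 0.200000.
d = −ln(1 − 0.200000) = −ln(0.800000) = 0.2231.

0.2231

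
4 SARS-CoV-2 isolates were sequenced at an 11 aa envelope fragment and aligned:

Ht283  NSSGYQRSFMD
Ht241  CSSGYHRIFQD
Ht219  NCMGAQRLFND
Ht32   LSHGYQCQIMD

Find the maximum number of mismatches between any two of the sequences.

8

Pairwise Hamming distances:
  Ht283 vs Ht241: 4
  Ht283 vs Ht219: 5
  Ht283 vs Ht32: 5
  Ht241 vs Ht219: 7
  Ht241 vs Ht32: 7
  Ht219 vs Ht32: 8
The largest is 8, between Ht219 and Ht32.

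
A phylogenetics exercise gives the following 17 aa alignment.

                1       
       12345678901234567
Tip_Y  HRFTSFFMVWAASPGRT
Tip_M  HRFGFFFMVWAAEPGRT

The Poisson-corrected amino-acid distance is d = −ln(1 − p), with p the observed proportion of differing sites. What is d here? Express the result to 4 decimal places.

Differing sites — 4:T/G; 5:S/F; 13:S/E.
p = 3/17 = 0.176471.
d = −ln(1 − 0.176471) = −ln(0.823529) = 0.1942.

0.1942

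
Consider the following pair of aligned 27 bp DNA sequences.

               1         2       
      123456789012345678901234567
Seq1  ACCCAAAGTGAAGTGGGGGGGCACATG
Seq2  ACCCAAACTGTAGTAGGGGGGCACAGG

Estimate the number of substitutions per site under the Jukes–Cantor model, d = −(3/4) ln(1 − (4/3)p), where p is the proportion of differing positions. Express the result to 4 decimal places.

The sequences differ at positions 8 (G/C), 11 (A/T), 15 (G/A), 26 (T/G).
p = 4/27 = 0.148148.
d = −0.75 · ln(1 − (4/3)·0.148148) = −0.75 · ln(0.802469) = −0.75 · (-0.220062) = 0.1650.

0.1650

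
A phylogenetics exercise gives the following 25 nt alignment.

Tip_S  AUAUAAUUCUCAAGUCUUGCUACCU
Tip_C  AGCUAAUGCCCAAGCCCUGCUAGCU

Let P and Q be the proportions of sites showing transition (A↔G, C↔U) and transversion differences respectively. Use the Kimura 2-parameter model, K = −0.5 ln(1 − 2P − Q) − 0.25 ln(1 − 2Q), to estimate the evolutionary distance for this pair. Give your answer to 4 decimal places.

The sequences differ at positions 2 (U/G, transversion), 3 (A/C, transversion), 8 (U/G, transversion), 10 (U/C, transition), 15 (U/C, transition), 17 (U/C, transition), 23 (C/G, transversion).
Of the 7 differences, 3 transitions and 4 transversions over 25 sites: P = 3/25 = 0.120000, Q = 4/25 = 0.160000.
d = −0.5·ln(0.600000) − 0.25·ln(0.680000) = −0.5·(-0.510826) − 0.25·(-0.385662) = 0.3518.

0.3518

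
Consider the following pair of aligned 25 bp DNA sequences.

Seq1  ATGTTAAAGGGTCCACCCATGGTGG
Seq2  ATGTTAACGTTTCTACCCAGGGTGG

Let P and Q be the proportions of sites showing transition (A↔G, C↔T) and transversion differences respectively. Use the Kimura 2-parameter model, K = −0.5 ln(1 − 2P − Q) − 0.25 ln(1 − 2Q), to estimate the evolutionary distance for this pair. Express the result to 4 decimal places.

Differing sites — 8:A/C (Tv); 10:G/T (Tv); 11:G/T (Tv); 14:C/T (Ti); 20:T/G (Tv).
Of the 5 differences, 1 transition and 4 transversions over 25 sites: P = 1/25 = 0.040000, Q = 4/25 = 0.160000.
d = −0.5·ln(0.760000) − 0.25·ln(0.680000) = −0.5·(-0.274437) − 0.25·(-0.385662) = 0.2336.

0.2336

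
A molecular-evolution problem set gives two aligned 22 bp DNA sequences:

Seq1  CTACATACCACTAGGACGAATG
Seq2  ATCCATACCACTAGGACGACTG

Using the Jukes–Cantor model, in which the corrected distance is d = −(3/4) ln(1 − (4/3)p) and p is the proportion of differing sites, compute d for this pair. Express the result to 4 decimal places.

The sequences differ at positions 1 (C/A), 3 (A/C), 20 (A/C).
p = 3/22 = 0.136364.
d = −0.75 · ln(1 − (4/3)·0.136364) = −0.75 · ln(0.818181) = −0.75 · (-0.200672) = 0.1505.

0.1505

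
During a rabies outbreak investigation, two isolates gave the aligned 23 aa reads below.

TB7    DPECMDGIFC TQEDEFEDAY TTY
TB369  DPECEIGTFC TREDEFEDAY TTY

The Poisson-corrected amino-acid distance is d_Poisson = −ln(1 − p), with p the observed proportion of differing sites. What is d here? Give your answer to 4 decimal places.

Mismatches occur at site 5 (M→E), site 6 (D→I), site 8 (I→T), site 12 (Q→R).
p = 4/23 = 0.173913.
d = −ln(1 − 0.173913) = −ln(0.826087) = 0.1911.

0.1911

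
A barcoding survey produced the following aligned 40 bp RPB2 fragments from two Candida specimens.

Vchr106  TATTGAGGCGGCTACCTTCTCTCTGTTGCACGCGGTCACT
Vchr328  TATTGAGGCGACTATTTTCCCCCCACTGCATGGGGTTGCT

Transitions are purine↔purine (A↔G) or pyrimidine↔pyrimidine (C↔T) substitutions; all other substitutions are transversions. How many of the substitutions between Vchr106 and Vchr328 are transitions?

Differing sites — 11:G/A (Ti); 15:C/T (Ti); 16:C/T (Ti); 20:T/C (Ti); 22:T/C (Ti); 24:T/C (Ti); 25:G/A (Ti); 26:T/C (Ti); 31:C/T (Ti); 33:C/G (Tv); 37:C/T (Ti); 38:A/G (Ti).
Of the 12 differences, 11 transitions and 1 transversion, so the answer is 11.

11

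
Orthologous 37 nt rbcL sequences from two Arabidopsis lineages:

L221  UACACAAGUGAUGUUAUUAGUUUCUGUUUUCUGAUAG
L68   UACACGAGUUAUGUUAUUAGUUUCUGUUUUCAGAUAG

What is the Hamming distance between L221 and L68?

Mismatches occur at site 6 (A/G), site 10 (G/U), site 32 (U/A).
That gives 3 mismatches out of 37 aligned sites, so the Hamming distance is 3.

3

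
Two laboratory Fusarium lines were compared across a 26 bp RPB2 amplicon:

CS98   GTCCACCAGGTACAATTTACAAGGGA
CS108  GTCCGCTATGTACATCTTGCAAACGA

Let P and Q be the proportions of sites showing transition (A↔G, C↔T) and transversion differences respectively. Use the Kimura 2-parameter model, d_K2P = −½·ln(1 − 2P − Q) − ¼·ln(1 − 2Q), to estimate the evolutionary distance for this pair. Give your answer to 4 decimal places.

The sequences differ at positions 5 (A/G, transition), 7 (C/T, transition), 9 (G/T, transversion), 15 (A/T, transversion), 16 (T/C, transition), 19 (A/G, transition), 23 (G/A, transition), 24 (G/C, transversion).
Of the 8 differences, 5 transitions and 3 transversions over 26 sites: P = 5/26 = 0.192308, Q = 3/26 = 0.115385.
d = −0.5·ln(0.499999) − 0.25·ln(0.769230) = −0.5·(-0.693149) − 0.25·(-0.262365) = 0.4122.

0.4122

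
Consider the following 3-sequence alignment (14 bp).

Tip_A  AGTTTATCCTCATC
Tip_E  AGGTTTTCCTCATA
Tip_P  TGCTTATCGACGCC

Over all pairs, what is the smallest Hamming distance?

3

Pairwise Hamming distances:
  Tip_A vs Tip_E: 3
  Tip_A vs Tip_P: 6
  Tip_E vs Tip_P: 8
The smallest is 3, between Tip_A and Tip_E.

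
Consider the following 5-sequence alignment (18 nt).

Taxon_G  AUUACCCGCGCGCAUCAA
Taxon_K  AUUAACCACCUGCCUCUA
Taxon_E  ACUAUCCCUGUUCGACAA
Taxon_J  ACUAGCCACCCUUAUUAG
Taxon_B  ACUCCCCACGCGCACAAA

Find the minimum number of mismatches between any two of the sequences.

Pairwise Hamming distances:
  Taxon_G vs Taxon_K: 6
  Taxon_G vs Taxon_E: 8
  Taxon_G vs Taxon_J: 8
  Taxon_G vs Taxon_B: 5
  Taxon_K vs Taxon_E: 9
  Taxon_K vs Taxon_J: 9
  Taxon_K vs Taxon_B: 9
  Taxon_E vs Taxon_J: 10
  Taxon_E vs Taxon_B: 9
  Taxon_J vs Taxon_B: 8
The smallest is 5, between Taxon_G and Taxon_B.

5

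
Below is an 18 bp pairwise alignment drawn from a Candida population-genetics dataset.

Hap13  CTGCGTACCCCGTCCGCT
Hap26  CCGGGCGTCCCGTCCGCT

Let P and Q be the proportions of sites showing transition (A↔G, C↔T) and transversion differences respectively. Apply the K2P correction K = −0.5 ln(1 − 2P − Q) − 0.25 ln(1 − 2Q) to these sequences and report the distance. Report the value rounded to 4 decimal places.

The sequences differ at positions 2 (T/C, transition), 4 (C/G, transversion), 6 (T/C, transition), 7 (A/G, transition), 8 (C/T, transition).
Of the 5 differences, 4 transitions and 1 transversion over 18 sites: P = 4/18 = 0.222222, Q = 1/18 = 0.055556.
d = −0.5·ln(0.500000) − 0.25·ln(0.888888) = −0.5·(-0.693147) − 0.25·(-0.117784) = 0.3760.

0.3760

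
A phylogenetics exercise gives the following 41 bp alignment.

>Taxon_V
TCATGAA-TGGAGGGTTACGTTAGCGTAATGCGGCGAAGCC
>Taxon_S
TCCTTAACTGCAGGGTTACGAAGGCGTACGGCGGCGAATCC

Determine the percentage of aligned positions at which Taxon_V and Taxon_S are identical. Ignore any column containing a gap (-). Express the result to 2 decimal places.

Excluding the 1 gap column leaves 40 comparable sites.
Differing sites — 3:A/C; 5:G/T; 11:G/C; 21:T/A; 22:T/A; 23:A/G; 29:A/C; 30:T/G; 39:G/T.
31 of the 40 comparable sites match, so the percent identity is 31/40 × 100 = 77.50%.

77.50%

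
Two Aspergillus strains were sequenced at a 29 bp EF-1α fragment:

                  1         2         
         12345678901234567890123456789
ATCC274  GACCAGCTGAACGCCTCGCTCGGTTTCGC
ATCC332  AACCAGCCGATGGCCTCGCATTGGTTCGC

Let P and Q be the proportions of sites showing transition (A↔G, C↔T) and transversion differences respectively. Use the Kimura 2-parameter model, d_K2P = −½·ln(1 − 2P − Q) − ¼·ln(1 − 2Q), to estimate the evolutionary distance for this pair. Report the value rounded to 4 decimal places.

0.3442

Differing sites — 1:G/A (Ti); 8:T/C (Ti); 11:A/T (Tv); 12:C/G (Tv); 20:T/A (Tv); 21:C/T (Ti); 22:G/T (Tv); 24:T/G (Tv).
Of the 8 differences, 3 transitions and 5 transversions over 29 sites: P = 3/29 = 0.103448, Q = 5/29 = 0.172414.
d = −0.5·ln(0.620690) − 0.25·ln(0.655172) = −0.5·(-0.476924) − 0.25·(-0.422857) = 0.3442.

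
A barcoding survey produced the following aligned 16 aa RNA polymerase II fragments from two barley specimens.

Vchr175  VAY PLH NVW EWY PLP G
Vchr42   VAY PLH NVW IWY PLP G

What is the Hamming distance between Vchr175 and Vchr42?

1

A single mismatch occurs at site 10 (E/I).
That gives 1 mismatch out of 16 aligned sites, so the Hamming distance is 1.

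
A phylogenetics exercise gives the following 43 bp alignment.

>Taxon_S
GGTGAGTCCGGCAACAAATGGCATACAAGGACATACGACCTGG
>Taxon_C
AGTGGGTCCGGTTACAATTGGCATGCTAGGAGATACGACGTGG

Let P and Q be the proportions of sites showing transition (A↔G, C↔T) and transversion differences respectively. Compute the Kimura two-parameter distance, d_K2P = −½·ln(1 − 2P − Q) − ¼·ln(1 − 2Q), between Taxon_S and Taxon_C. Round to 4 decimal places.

Differing sites — 1:G/A (Ti); 5:A/G (Ti); 12:C/T (Ti); 13:A/T (Tv); 18:A/T (Tv); 25:A/G (Ti); 27:A/T (Tv); 32:C/G (Tv); 40:C/G (Tv).
Of the 9 differences, 4 transitions and 5 transversions over 43 sites: P = 4/43 = 0.093023, Q = 5/43 = 0.116279.
d = −0.5·ln(0.697675) − 0.25·ln(0.767442) = −0.5·(-0.360002) − 0.25·(-0.264692) = 0.2462.

0.2462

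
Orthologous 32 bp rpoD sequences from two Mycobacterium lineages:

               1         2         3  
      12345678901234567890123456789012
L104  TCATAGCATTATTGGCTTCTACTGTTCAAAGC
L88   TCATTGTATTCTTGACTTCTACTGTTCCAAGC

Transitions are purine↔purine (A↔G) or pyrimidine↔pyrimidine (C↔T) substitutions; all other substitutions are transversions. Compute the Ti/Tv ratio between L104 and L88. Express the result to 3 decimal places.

0.667

Mismatches occur at site 5 (A↔T, transversion), site 7 (C↔T, transition), site 11 (A↔C, transversion), site 15 (G↔A, transition), site 28 (A↔C, transversion).
Of the 5 differences, 2 transitions and 3 transversions, so Ti/Tv = 2/3 = 0.667.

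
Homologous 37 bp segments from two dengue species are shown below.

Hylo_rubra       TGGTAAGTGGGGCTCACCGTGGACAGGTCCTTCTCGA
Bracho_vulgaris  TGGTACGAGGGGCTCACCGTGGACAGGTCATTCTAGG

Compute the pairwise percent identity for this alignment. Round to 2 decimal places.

86.49%

The sequences differ at positions 6 (A/C), 8 (T/A), 30 (C/A), 35 (C/A), 37 (A/G).
32 of the 37 sites match, so the percent identity is 32/37 × 100 = 86.49%.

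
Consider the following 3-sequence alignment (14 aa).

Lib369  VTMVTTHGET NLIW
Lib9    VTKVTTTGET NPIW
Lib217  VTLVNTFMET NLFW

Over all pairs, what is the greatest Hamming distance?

Pairwise Hamming distances:
  Lib369 vs Lib9: 3
  Lib369 vs Lib217: 5
  Lib9 vs Lib217: 6
The largest is 6, between Lib9 and Lib217.

6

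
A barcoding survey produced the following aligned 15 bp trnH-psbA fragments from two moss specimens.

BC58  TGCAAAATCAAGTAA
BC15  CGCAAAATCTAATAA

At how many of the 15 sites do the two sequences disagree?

Mismatches occur at site 1 (T/C), site 10 (A/T), site 12 (G/A).
That gives 3 mismatches out of 15 aligned sites, so the Hamming distance is 3.

3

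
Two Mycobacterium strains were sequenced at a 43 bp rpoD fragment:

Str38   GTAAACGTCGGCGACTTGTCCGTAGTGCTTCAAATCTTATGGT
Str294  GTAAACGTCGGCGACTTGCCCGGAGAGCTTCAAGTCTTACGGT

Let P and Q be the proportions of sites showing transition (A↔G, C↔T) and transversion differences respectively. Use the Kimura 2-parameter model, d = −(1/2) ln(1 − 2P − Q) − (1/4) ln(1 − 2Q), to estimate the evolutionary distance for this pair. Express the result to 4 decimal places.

0.1273

Differing sites — 19:T/C (Ti); 23:T/G (Tv); 26:T/A (Tv); 34:A/G (Ti); 40:T/C (Ti).
Of the 5 differences, 3 transitions and 2 transversions over 43 sites: P = 3/43 = 0.069767, Q = 2/43 = 0.046512.
d = −0.5·ln(0.813954) − 0.25·ln(0.906976) = −0.5·(-0.205851) − 0.25·(-0.097639) = 0.1273.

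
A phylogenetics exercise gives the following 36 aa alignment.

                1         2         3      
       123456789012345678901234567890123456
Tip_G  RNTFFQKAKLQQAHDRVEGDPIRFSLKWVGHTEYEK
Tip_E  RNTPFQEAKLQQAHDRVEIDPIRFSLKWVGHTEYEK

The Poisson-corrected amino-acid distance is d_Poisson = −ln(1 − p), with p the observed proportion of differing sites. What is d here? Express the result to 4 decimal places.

0.0870

Differing sites — 4:F/P; 7:K/E; 19:G/I.
p = 3/36 = 0.083333.
d = −ln(1 − 0.083333) = −ln(0.916667) = 0.0870.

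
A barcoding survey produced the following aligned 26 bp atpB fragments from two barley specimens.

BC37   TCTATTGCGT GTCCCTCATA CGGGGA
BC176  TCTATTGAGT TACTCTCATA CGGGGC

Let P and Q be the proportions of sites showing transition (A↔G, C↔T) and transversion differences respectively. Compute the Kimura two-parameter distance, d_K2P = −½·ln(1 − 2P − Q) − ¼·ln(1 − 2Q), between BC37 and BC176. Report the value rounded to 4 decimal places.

Differing sites — 8:C/A (Tv); 11:G/T (Tv); 12:T/A (Tv); 14:C/T (Ti); 26:A/C (Tv).
Of the 5 differences, 1 transition and 4 transversions over 26 sites: P = 1/26 = 0.038462, Q = 4/26 = 0.153846.
d = −0.5·ln(0.769230) − 0.25·ln(0.692308) = −0.5·(-0.262365) − 0.25·(-0.367724) = 0.2231.

0.2231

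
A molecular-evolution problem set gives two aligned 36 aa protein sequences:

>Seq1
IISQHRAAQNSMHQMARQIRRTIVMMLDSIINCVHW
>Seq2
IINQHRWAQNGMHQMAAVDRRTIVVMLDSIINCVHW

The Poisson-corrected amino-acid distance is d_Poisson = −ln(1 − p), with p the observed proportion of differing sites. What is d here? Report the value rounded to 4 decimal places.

Mismatches occur at site 3 (S→N), site 7 (A→W), site 11 (S→G), site 17 (R→A), site 18 (Q→V), site 19 (I→D), site 25 (M→V).
p = 7/36 = 0.194444.
d = −ln(1 − 0.194444) = −ln(0.805556) = 0.2162.

0.2162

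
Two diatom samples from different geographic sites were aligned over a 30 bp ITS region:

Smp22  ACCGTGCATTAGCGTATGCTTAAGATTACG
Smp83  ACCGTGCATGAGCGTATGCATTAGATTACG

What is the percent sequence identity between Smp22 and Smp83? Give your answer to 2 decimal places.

The sequences differ at positions 10 (T/G), 20 (T/A), 22 (A/T).
27 of the 30 sites match, so the percent identity is 27/30 × 100 = 90.00%.

90.00%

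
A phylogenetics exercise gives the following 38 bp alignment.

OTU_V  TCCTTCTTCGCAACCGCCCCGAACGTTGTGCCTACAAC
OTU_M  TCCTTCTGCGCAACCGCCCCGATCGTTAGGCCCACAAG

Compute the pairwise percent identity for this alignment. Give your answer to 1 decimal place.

The sequences differ at positions 8 (T/G), 23 (A/T), 28 (G/A), 29 (T/G), 33 (T/C), 38 (C/G).
32 of the 38 sites match, so the percent identity is 32/38 × 100 = 84.2%.

84.2%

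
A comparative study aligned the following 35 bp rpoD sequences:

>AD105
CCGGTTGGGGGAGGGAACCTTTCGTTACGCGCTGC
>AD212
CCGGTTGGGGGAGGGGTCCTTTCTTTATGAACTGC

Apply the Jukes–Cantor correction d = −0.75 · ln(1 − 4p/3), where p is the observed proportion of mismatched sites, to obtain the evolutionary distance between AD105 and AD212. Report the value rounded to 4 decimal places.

0.1946

Mismatches occur at site 16 (A/G), site 17 (A/T), site 24 (G/T), site 28 (C/T), site 30 (C/A), site 31 (G/A).
p = 6/35 = 0.171429.
d = −0.75 · ln(1 − (4/3)·0.171429) = −0.75 · ln(0.771428) = −0.75 · (-0.259512) = 0.1946.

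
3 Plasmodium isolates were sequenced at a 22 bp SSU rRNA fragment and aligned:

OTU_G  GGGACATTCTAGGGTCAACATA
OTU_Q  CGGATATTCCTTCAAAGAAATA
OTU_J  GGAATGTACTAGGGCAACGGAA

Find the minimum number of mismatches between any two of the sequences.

10

Pairwise Hamming distances:
  OTU_G vs OTU_Q: 11
  OTU_G vs OTU_J: 10
  OTU_Q vs OTU_J: 15
The smallest is 10, between OTU_G and OTU_J.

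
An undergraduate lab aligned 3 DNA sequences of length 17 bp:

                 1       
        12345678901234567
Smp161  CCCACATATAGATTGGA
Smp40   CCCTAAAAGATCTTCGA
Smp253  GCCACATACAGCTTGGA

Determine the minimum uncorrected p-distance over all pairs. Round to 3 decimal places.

Pairwise Hamming distances:
  Smp161 vs Smp40: 7
  Smp161 vs Smp253: 3
  Smp40 vs Smp253: 7
The smallest is 3 mismatches, between Smp161 and Smp253; p = 3/17 = 0.176.

0.176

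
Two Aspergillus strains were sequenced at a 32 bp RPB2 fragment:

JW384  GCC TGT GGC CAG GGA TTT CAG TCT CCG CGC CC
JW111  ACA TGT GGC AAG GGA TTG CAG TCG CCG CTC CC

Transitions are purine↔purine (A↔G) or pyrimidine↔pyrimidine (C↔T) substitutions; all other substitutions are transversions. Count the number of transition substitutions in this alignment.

Differing sites — 1:G/A (Ti); 3:C/A (Tv); 10:C/A (Tv); 18:T/G (Tv); 24:T/G (Tv); 29:G/T (Tv).
Of the 6 differences, 1 transition and 5 transversions, so the answer is 1.

1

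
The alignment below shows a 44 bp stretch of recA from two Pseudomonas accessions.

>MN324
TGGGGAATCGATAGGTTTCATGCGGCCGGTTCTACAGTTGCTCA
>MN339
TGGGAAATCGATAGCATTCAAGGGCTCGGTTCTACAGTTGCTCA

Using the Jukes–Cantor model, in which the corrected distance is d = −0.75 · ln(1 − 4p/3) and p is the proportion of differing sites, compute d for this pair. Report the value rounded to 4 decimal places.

Mismatches occur at site 5 (G/A), site 15 (G/C), site 16 (T/A), site 21 (T/A), site 23 (C/G), site 25 (G/C), site 26 (C/T).
p = 7/44 = 0.159091.
d = −0.75 · ln(1 − (4/3)·0.159091) = −0.75 · ln(0.787879) = −0.75 · (-0.238411) = 0.1788.

0.1788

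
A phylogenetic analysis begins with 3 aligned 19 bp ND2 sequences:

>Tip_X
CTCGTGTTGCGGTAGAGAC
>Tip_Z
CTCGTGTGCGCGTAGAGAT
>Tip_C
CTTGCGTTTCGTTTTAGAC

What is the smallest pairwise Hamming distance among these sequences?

Pairwise Hamming distances:
  Tip_X vs Tip_Z: 5
  Tip_X vs Tip_C: 6
  Tip_Z vs Tip_C: 10
The smallest is 5, between Tip_X and Tip_Z.

5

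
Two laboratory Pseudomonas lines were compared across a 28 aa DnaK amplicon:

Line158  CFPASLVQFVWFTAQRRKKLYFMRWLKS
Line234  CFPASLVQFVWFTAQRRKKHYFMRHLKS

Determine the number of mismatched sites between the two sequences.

Differing sites — 20:L/H; 25:W/H.
That gives 2 mismatches out of 28 aligned sites, so the Hamming distance is 2.

2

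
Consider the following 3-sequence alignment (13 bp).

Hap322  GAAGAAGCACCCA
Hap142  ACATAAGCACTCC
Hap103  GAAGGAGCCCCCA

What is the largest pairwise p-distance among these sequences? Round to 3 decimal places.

Pairwise Hamming distances:
  Hap322 vs Hap142: 5
  Hap322 vs Hap103: 2
  Hap142 vs Hap103: 7
The largest is 7 mismatches, between Hap142 and Hap103; p = 7/13 = 0.538.

0.538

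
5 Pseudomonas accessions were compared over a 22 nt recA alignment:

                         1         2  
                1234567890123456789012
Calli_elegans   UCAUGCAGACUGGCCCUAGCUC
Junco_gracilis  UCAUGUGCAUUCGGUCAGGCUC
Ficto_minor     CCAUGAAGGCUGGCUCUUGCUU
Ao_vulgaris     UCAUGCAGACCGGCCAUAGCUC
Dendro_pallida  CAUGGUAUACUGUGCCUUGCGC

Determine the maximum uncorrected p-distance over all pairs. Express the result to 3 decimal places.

0.591

Pairwise Hamming distances:
  Calli_elegans vs Junco_gracilis: 9
  Calli_elegans vs Ficto_minor: 6
  Calli_elegans vs Ao_vulgaris: 2
  Calli_elegans vs Dendro_pallida: 10
  Junco_gracilis vs Ficto_minor: 11
  Junco_gracilis vs Ao_vulgaris: 11
  Junco_gracilis vs Dendro_pallida: 13
  Ficto_minor vs Ao_vulgaris: 8
  Ficto_minor vs Dendro_pallida: 11
  Ao_vulgaris vs Dendro_pallida: 12
The largest is 13 mismatches, between Junco_gracilis and Dendro_pallida; p = 13/22 = 0.591.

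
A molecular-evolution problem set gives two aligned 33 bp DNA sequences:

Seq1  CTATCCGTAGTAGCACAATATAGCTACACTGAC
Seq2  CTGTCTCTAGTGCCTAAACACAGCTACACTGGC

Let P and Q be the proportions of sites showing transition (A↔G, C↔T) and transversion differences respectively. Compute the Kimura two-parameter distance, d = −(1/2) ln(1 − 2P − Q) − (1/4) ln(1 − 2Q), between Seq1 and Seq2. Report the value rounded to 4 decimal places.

Mismatches occur at site 3 (A/G, transition), site 6 (C/T, transition), site 7 (G/C, transversion), site 12 (A/G, transition), site 13 (G/C, transversion), site 15 (A/T, transversion), site 16 (C/A, transversion), site 19 (T/C, transition), site 21 (T/C, transition), site 32 (A/G, transition).
Of the 10 differences, 6 transitions and 4 transversions over 33 sites: P = 6/33 = 0.181818, Q = 4/33 = 0.121212.
d = −0.5·ln(0.515152) − 0.25·ln(0.757576) = −0.5·(-0.663293) − 0.25·(-0.277631) = 0.4011.

0.4011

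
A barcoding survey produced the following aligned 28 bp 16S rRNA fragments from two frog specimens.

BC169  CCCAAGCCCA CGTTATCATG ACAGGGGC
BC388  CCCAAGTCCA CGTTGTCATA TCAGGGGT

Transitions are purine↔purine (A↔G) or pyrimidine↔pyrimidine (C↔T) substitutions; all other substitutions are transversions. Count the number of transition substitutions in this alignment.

Differing sites — 7:C/T (Ti); 15:A/G (Ti); 20:G/A (Ti); 21:A/T (Tv); 28:C/T (Ti).
Of the 5 differences, 4 transitions and 1 transversion, so the answer is 4.

4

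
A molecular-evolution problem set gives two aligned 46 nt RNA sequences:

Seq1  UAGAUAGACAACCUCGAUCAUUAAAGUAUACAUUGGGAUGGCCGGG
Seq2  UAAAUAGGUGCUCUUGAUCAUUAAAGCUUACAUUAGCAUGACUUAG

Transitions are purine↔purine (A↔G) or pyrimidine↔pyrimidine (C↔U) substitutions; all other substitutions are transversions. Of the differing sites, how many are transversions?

Differing sites — 3:G/A (Ti); 8:A/G (Ti); 9:C/U (Ti); 10:A/G (Ti); 11:A/C (Tv); 12:C/U (Ti); 15:C/U (Ti); 27:U/C (Ti); 28:A/U (Tv); 35:G/A (Ti); 37:G/C (Tv); 41:G/A (Ti); 43:C/U (Ti); 44:G/U (Tv); 45:G/A (Ti).
Of the 15 differences, 11 transitions and 4 transversions, so the answer is 4.

4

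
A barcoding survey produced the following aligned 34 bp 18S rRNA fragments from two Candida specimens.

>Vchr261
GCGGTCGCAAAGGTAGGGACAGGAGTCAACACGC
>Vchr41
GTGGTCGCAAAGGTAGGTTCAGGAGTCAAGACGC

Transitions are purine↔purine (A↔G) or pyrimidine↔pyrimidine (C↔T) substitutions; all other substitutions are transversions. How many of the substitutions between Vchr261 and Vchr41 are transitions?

1

Mismatches occur at site 2 (C→T, transition), site 18 (G→T, transversion), site 19 (A→T, transversion), site 30 (C→G, transversion).
Of the 4 differences, 1 transition and 3 transversions, so the answer is 1.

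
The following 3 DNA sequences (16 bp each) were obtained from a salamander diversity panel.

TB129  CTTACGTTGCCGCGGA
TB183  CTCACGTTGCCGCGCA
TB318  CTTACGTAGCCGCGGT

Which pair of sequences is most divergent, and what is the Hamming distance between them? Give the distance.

Pairwise Hamming distances:
  TB129 vs TB183: 2
  TB129 vs TB318: 2
  TB183 vs TB318: 4
The largest is 4, between TB183 and TB318.

4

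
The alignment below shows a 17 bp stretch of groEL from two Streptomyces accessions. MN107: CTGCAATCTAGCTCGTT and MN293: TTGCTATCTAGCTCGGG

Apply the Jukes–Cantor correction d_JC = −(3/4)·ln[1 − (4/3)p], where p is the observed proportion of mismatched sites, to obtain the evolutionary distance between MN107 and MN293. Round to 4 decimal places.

Differing sites — 1:C/T; 5:A/T; 16:T/G; 17:T/G.
p = 4/17 = 0.235294.
d = −0.75 · ln(1 − (4/3)·0.235294) = −0.75 · ln(0.686275) = −0.75 · (-0.376477) = 0.2824.

0.2824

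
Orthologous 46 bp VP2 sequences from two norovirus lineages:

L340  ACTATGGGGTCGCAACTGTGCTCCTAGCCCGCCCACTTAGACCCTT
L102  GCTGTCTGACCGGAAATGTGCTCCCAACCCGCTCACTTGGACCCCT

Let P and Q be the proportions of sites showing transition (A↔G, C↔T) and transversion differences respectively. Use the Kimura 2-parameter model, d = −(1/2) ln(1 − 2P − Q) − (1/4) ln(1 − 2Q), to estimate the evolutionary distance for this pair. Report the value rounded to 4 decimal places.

0.3731

The sequences differ at positions 1 (A/G, transition), 4 (A/G, transition), 6 (G/C, transversion), 7 (G/T, transversion), 9 (G/A, transition), 10 (T/C, transition), 13 (C/G, transversion), 16 (C/A, transversion), 25 (T/C, transition), 27 (G/A, transition), 33 (C/T, transition), 39 (A/G, transition), 45 (T/C, transition).
Of the 13 differences, 9 transitions and 4 transversions over 46 sites: P = 9/46 = 0.195652, Q = 4/46 = 0.086957.
d = −0.5·ln(0.521739) − 0.25·ln(0.826086) = −0.5·(-0.650588) − 0.25·(-0.191056) = 0.3731.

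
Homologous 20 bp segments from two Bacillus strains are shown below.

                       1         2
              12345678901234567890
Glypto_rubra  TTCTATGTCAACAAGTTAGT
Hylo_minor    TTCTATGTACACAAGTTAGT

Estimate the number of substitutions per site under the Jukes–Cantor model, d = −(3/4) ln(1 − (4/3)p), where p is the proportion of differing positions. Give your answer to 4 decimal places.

0.1073

Mismatches occur at site 9 (C↔A), site 10 (A↔C).
p = 2/20 = 0.100000.
d = −0.75 · ln(1 − (4/3)·0.100000) = −0.75 · ln(0.866667) = −0.75 · (-0.143100) = 0.1073.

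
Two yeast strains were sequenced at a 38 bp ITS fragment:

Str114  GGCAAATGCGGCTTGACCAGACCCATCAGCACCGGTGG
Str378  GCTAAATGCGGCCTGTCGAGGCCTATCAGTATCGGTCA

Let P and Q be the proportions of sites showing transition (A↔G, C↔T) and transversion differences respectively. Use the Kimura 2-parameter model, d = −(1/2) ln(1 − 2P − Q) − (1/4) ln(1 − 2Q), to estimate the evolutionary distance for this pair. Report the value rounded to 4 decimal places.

Differing sites — 2:G/C (Tv); 3:C/T (Ti); 13:T/C (Ti); 16:A/T (Tv); 18:C/G (Tv); 21:A/G (Ti); 24:C/T (Ti); 30:C/T (Ti); 32:C/T (Ti); 37:G/C (Tv); 38:G/A (Ti).
Of the 11 differences, 7 transitions and 4 transversions over 38 sites: P = 7/38 = 0.184211, Q = 4/38 = 0.105263.
d = −0.5·ln(0.526315) − 0.25·ln(0.789474) = −0.5·(-0.641855) − 0.25·(-0.236388) = 0.3800.

0.3800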